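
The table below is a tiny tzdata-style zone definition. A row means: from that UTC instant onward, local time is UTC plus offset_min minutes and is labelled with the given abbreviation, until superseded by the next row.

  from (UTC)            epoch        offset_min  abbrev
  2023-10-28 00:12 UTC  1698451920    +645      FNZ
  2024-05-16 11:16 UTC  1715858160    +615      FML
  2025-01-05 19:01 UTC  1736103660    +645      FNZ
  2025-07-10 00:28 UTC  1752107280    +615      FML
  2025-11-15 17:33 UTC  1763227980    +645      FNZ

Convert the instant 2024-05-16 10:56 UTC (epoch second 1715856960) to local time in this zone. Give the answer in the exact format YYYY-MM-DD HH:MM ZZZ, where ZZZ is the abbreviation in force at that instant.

2024-05-16 21:41 FNZ

Query: 2024-05-16 10:56 UTC
Rule 1/5 (FNZ, +10:45): 2023-10-28 00:12 UTC ≤ query < 2024-05-16 11:16 UTC
10·60 + 56 + 645 = 1301 min
1301 = 0·1440 + 1301; 1301 = 21·60 + 41 → 21:41, same day
→ 2024-05-16 21:41 FNZ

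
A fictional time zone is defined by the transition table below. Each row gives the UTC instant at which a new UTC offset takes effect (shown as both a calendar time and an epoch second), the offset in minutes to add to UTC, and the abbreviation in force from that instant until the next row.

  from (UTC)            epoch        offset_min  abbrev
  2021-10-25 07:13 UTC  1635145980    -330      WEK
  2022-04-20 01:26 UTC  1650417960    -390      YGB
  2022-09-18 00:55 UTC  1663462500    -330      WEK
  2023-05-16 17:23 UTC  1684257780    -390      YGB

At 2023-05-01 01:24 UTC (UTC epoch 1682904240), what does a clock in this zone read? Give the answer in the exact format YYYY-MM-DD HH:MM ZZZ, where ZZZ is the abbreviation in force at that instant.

Query: 2023-05-01 01:24 UTC
Rule 3/4 (WEK, -05:30): 2022-09-18 00:55 UTC ≤ query < 2023-05-16 17:23 UTC
1·60 + 24 - 330 = -246 min
-246 = -1·1440 + 1194; 1194 = 19·60 + 54 → 19:54, 2023-05-01 - 1 day = 2023-04-30
→ 2023-04-30 19:54 WEK

2023-04-30 19:54 WEK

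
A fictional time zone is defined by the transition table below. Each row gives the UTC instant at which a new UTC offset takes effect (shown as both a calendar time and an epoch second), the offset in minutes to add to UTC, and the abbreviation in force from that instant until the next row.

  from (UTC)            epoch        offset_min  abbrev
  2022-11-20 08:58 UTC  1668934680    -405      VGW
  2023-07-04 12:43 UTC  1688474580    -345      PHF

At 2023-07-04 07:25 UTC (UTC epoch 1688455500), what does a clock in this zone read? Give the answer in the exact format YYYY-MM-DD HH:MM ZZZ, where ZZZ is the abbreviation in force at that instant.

Query: 2023-07-04 07:25 UTC
Rule 1/2 (VGW, -06:45): 2022-11-20 08:58 UTC ≤ query < 2023-07-04 12:43 UTC
7·60 + 25 - 405 = 40 min
40 = 0·1440 + 40; 40 = 0·60 + 40 → 00:40, same day
→ 2023-07-04 00:40 VGW

2023-07-04 00:40 VGW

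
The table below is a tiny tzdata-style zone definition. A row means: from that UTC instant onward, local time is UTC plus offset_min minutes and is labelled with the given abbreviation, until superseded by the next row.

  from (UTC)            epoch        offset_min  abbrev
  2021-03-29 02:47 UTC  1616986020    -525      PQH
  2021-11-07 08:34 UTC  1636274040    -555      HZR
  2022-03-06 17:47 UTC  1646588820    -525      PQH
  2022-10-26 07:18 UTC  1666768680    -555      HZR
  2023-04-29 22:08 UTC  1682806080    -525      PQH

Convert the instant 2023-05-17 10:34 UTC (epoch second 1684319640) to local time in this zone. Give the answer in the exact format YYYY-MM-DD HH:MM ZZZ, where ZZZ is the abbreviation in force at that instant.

Query: 2023-05-17 10:34 UTC
Rule 5/5 (PQH, -08:45): 2023-04-29 22:08 UTC ≤ query < +∞
10·60 + 34 - 525 = 109 min
109 = 0·1440 + 109; 109 = 1·60 + 49 → 01:49, same day
→ 2023-05-17 01:49 PQH

2023-05-17 01:49 PQH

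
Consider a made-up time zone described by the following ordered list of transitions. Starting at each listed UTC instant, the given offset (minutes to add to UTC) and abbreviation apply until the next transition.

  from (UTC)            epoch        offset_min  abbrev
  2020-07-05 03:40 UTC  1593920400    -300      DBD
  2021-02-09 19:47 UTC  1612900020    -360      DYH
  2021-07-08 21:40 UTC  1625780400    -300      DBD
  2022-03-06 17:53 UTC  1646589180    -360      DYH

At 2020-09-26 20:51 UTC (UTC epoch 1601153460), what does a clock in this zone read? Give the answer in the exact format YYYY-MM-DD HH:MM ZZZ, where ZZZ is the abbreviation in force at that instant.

2020-09-26 15:51 DBD

Query: 2020-09-26 20:51 UTC
Rule 1/4 (DBD, -05:00): 2020-07-05 03:40 UTC ≤ query < 2021-02-09 19:47 UTC
20·60 + 51 - 300 = 951 min
951 = 0·1440 + 951; 951 = 15·60 + 51 → 15:51, same day
→ 2020-09-26 15:51 DBD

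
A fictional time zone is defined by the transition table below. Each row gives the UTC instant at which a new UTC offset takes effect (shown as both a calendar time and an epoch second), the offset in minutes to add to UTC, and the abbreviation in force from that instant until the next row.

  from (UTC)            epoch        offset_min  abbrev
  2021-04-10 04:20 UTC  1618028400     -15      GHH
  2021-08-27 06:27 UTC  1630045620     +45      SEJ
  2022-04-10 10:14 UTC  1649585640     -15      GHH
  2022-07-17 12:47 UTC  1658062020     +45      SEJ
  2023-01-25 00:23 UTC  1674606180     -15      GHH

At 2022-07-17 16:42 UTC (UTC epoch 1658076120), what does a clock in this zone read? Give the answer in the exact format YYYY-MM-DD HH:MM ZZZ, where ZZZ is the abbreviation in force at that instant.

2022-07-17 17:27 SEJ

Query: 2022-07-17 16:42 UTC
Rule 4/5 (SEJ, +00:45): 2022-07-17 12:47 UTC ≤ query < 2023-01-25 00:23 UTC
16·60 + 42 + 45 = 1047 min
1047 = 0·1440 + 1047; 1047 = 17·60 + 27 → 17:27, same day
→ 2022-07-17 17:27 SEJ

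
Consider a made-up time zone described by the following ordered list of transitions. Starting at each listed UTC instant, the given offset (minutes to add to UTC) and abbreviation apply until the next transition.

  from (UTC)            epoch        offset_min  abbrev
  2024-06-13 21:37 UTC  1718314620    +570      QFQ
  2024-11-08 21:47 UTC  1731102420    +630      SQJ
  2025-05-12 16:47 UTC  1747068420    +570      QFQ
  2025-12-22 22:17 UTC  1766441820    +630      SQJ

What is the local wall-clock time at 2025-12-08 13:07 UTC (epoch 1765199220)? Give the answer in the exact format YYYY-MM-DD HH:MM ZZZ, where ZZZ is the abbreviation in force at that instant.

2025-12-08 22:37 QFQ

Query: 2025-12-08 13:07 UTC
Rule 3/4 (QFQ, +09:30): 2025-05-12 16:47 UTC ≤ query < 2025-12-22 22:17 UTC
13·60 + 7 + 570 = 1357 min
1357 = 0·1440 + 1357; 1357 = 22·60 + 37 → 22:37, same day
→ 2025-12-08 22:37 QFQ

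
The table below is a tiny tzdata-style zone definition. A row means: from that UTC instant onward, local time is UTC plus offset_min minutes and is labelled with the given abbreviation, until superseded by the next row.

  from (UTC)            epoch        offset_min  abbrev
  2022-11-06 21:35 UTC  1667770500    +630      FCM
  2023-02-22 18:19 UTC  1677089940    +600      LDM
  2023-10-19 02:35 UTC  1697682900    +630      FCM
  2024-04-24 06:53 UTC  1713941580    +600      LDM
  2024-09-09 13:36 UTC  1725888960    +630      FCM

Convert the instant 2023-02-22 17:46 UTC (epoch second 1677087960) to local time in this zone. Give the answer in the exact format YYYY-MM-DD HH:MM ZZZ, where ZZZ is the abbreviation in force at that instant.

Query: 2023-02-22 17:46 UTC
Rule 1/5 (FCM, +10:30): 2022-11-06 21:35 UTC ≤ query < 2023-02-22 18:19 UTC
17·60 + 46 + 630 = 1696 min
1696 = 1·1440 + 256; 256 = 4·60 + 16 → 04:16, 2023-02-22 + 1 day = 2023-02-23
→ 2023-02-23 04:16 FCM

2023-02-23 04:16 FCM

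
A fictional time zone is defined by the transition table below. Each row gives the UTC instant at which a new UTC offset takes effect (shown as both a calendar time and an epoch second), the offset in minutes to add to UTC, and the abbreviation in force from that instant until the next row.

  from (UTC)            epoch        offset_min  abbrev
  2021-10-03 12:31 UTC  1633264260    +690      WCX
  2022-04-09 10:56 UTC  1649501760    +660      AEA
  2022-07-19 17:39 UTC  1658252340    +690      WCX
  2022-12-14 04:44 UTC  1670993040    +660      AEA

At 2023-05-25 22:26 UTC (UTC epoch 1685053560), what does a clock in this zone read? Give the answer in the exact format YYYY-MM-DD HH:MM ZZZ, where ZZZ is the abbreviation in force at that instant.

Query: 2023-05-25 22:26 UTC
Rule 4/4 (AEA, +11:00): 2022-12-14 04:44 UTC ≤ query < +∞
22·60 + 26 + 660 = 2006 min
2006 = 1·1440 + 566; 566 = 9·60 + 26 → 09:26, 2023-05-25 + 1 day = 2023-05-26
→ 2023-05-26 09:26 AEA

2023-05-26 09:26 AEA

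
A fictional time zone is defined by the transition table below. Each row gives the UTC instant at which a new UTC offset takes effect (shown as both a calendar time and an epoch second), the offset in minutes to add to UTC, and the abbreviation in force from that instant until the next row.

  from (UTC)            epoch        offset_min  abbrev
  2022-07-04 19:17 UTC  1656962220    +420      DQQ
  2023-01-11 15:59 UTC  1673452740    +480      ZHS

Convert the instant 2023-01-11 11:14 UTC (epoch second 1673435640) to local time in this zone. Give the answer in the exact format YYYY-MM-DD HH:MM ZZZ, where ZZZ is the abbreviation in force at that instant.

2023-01-11 18:14 DQQ

Query: 2023-01-11 11:14 UTC
Rule 1/2 (DQQ, +07:00): 2022-07-04 19:17 UTC ≤ query < 2023-01-11 15:59 UTC
11·60 + 14 + 420 = 1094 min
1094 = 0·1440 + 1094; 1094 = 18·60 + 14 → 18:14, same day
→ 2023-01-11 18:14 DQQ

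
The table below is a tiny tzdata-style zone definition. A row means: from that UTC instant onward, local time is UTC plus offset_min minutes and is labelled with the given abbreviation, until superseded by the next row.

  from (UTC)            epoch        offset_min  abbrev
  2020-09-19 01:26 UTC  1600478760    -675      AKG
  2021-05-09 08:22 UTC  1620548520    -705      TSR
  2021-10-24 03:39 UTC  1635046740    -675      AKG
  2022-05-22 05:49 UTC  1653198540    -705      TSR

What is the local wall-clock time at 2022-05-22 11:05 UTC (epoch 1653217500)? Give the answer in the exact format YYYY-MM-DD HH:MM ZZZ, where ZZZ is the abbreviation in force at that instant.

2022-05-21 23:20 TSR

Query: 2022-05-22 11:05 UTC
Rule 4/4 (TSR, -11:45): 2022-05-22 05:49 UTC ≤ query < +∞
11·60 + 5 - 705 = -40 min
-40 = -1·1440 + 1400; 1400 = 23·60 + 20 → 23:20, 2022-05-22 - 1 day = 2022-05-21
→ 2022-05-21 23:20 TSR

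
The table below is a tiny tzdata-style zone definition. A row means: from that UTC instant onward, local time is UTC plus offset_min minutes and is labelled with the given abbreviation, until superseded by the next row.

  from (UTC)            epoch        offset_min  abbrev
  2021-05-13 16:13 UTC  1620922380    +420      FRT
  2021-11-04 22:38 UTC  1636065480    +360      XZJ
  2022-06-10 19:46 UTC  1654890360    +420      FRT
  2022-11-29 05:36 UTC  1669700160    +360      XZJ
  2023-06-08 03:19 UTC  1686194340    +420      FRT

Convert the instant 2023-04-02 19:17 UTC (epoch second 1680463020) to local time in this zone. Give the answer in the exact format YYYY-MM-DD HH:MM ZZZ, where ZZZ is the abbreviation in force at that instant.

2023-04-03 01:17 XZJ

Query: 2023-04-02 19:17 UTC
Rule 4/5 (XZJ, +06:00): 2022-11-29 05:36 UTC ≤ query < 2023-06-08 03:19 UTC
19·60 + 17 + 360 = 1517 min
1517 = 1·1440 + 77; 77 = 1·60 + 17 → 01:17, 2023-04-02 + 1 day = 2023-04-03
→ 2023-04-03 01:17 XZJ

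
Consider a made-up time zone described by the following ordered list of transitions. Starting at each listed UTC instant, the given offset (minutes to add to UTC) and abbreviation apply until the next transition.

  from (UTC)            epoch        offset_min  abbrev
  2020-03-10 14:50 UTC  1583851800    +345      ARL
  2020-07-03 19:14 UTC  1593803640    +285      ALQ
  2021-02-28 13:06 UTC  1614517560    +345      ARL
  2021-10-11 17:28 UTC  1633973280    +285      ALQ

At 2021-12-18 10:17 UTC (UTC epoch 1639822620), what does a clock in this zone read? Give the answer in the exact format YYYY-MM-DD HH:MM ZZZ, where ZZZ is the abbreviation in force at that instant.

Query: 2021-12-18 10:17 UTC
Rule 4/4 (ALQ, +04:45): 2021-10-11 17:28 UTC ≤ query < +∞
10·60 + 17 + 285 = 902 min
902 = 0·1440 + 902; 902 = 15·60 + 2 → 15:02, same day
→ 2021-12-18 15:02 ALQ

2021-12-18 15:02 ALQ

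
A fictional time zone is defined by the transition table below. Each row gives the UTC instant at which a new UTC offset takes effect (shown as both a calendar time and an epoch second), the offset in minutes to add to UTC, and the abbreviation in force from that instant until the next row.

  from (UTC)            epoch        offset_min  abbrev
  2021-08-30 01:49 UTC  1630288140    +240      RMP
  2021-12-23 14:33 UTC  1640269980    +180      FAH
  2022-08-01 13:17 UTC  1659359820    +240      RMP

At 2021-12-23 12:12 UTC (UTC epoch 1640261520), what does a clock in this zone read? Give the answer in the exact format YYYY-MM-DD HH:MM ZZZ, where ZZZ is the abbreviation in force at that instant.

2021-12-23 16:12 RMP

Query: 2021-12-23 12:12 UTC
Rule 1/3 (RMP, +04:00): 2021-08-30 01:49 UTC ≤ query < 2021-12-23 14:33 UTC
12·60 + 12 + 240 = 972 min
972 = 0·1440 + 972; 972 = 16·60 + 12 → 16:12, same day
→ 2021-12-23 16:12 RMP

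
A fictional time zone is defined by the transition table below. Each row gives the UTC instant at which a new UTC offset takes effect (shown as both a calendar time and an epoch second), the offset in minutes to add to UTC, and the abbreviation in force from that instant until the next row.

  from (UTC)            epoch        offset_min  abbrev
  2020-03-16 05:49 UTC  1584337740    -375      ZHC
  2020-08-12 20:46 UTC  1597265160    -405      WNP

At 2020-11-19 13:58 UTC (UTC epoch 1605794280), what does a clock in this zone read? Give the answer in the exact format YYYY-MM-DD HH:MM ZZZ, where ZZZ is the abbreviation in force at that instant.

Query: 2020-11-19 13:58 UTC
Rule 2/2 (WNP, -06:45): 2020-08-12 20:46 UTC ≤ query < +∞
13·60 + 58 - 405 = 433 min
433 = 0·1440 + 433; 433 = 7·60 + 13 → 07:13, same day
→ 2020-11-19 07:13 WNP

2020-11-19 07:13 WNP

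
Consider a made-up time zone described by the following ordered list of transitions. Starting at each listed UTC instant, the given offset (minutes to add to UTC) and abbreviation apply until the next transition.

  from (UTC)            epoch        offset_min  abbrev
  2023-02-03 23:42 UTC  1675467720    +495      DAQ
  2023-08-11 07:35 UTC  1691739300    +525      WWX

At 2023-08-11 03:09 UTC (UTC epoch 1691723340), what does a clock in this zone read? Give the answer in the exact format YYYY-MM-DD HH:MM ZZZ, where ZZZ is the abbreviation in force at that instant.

Query: 2023-08-11 03:09 UTC
Rule 1/2 (DAQ, +08:15): 2023-02-03 23:42 UTC ≤ query < 2023-08-11 07:35 UTC
3·60 + 9 + 495 = 684 min
684 = 0·1440 + 684; 684 = 11·60 + 24 → 11:24, same day
→ 2023-08-11 11:24 DAQ

2023-08-11 11:24 DAQ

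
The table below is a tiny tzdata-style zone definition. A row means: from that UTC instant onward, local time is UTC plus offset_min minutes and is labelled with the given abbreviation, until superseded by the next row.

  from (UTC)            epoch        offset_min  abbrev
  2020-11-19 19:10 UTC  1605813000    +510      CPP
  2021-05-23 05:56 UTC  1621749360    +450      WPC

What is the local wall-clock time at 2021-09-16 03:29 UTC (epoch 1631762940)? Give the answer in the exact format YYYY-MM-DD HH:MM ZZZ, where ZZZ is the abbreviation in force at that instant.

2021-09-16 10:59 WPC

Query: 2021-09-16 03:29 UTC
Rule 2/2 (WPC, +07:30): 2021-05-23 05:56 UTC ≤ query < +∞
3·60 + 29 + 450 = 659 min
659 = 0·1440 + 659; 659 = 10·60 + 59 → 10:59, same day
→ 2021-09-16 10:59 WPC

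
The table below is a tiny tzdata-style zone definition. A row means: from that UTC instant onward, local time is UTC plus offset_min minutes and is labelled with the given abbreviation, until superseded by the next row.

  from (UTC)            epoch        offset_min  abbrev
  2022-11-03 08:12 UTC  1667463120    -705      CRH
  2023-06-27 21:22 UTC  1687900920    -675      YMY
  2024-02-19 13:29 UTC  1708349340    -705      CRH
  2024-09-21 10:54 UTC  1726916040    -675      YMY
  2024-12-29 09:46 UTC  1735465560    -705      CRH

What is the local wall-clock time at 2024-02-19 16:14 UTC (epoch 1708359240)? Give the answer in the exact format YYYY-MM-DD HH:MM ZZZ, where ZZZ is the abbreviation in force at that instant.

2024-02-19 04:29 CRH

Query: 2024-02-19 16:14 UTC
Rule 3/5 (CRH, -11:45): 2024-02-19 13:29 UTC ≤ query < 2024-09-21 10:54 UTC
16·60 + 14 - 705 = 269 min
269 = 0·1440 + 269; 269 = 4·60 + 29 → 04:29, same day
→ 2024-02-19 04:29 CRH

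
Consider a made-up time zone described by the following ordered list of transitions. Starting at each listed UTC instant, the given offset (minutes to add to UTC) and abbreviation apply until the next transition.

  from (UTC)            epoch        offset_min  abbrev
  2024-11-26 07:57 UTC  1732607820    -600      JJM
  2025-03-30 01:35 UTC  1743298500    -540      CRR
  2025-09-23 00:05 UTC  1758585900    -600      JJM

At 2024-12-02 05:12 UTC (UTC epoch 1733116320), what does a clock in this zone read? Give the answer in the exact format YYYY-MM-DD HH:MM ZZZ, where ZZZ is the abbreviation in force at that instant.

2024-12-01 19:12 JJM

Query: 2024-12-02 05:12 UTC
Rule 1/3 (JJM, -10:00): 2024-11-26 07:57 UTC ≤ query < 2025-03-30 01:35 UTC
5·60 + 12 - 600 = -288 min
-288 = -1·1440 + 1152; 1152 = 19·60 + 12 → 19:12, 2024-12-02 - 1 day = 2024-12-01
→ 2024-12-01 19:12 JJM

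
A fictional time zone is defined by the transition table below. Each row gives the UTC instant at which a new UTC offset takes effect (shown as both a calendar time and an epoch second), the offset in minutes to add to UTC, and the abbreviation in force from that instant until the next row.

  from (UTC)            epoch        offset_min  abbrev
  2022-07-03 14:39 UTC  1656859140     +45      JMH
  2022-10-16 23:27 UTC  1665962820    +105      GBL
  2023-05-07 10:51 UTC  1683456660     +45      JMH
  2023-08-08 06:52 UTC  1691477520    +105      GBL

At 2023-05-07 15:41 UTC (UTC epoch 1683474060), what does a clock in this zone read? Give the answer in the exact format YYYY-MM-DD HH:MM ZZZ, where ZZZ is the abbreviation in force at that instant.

Query: 2023-05-07 15:41 UTC
Rule 3/4 (JMH, +00:45): 2023-05-07 10:51 UTC ≤ query < 2023-08-08 06:52 UTC
15·60 + 41 + 45 = 986 min
986 = 0·1440 + 986; 986 = 16·60 + 26 → 16:26, same day
→ 2023-05-07 16:26 JMH

2023-05-07 16:26 JMH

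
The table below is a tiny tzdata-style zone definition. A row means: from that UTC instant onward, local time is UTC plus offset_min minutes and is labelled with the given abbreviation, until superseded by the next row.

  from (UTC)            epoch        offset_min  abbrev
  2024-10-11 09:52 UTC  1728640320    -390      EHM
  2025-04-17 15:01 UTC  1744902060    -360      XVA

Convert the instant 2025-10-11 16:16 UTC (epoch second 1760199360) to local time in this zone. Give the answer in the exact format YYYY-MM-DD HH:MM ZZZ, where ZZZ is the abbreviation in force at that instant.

Query: 2025-10-11 16:16 UTC
Rule 2/2 (XVA, -06:00): 2025-04-17 15:01 UTC ≤ query < +∞
16·60 + 16 - 360 = 616 min
616 = 0·1440 + 616; 616 = 10·60 + 16 → 10:16, same day
→ 2025-10-11 10:16 XVA

2025-10-11 10:16 XVA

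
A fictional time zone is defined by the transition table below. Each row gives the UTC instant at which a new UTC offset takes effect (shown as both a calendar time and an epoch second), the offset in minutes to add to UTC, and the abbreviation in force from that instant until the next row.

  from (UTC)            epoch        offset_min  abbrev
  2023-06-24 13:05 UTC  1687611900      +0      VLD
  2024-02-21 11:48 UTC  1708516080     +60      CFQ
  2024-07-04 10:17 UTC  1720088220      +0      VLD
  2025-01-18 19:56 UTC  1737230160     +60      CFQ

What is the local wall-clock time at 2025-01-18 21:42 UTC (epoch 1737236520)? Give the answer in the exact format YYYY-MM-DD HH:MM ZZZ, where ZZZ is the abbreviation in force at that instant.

2025-01-18 22:42 CFQ

Query: 2025-01-18 21:42 UTC
Rule 4/4 (CFQ, +01:00): 2025-01-18 19:56 UTC ≤ query < +∞
21·60 + 42 + 60 = 1362 min
1362 = 0·1440 + 1362; 1362 = 22·60 + 42 → 22:42, same day
→ 2025-01-18 22:42 CFQ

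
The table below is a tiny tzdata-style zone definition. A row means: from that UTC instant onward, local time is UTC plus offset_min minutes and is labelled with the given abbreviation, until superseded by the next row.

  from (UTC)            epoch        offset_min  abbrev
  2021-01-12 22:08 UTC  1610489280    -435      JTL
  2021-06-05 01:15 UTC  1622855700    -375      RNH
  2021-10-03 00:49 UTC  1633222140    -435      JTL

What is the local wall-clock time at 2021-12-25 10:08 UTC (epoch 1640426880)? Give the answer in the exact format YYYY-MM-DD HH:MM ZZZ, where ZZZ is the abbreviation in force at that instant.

2021-12-25 02:53 JTL

Query: 2021-12-25 10:08 UTC
Rule 3/3 (JTL, -07:15): 2021-10-03 00:49 UTC ≤ query < +∞
10·60 + 8 - 435 = 173 min
173 = 0·1440 + 173; 173 = 2·60 + 53 → 02:53, same day
→ 2021-12-25 02:53 JTL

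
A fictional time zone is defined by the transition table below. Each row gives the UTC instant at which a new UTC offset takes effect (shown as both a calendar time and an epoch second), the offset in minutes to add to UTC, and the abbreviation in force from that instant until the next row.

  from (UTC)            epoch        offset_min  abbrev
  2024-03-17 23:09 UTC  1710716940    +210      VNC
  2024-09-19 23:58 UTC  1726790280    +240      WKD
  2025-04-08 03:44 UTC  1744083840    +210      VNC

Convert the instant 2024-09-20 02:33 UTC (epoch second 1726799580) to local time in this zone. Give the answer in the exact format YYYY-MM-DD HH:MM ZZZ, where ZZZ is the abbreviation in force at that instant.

2024-09-20 06:33 WKD

Query: 2024-09-20 02:33 UTC
Rule 2/3 (WKD, +04:00): 2024-09-19 23:58 UTC ≤ query < 2025-04-08 03:44 UTC
2·60 + 33 + 240 = 393 min
393 = 0·1440 + 393; 393 = 6·60 + 33 → 06:33, same day
→ 2024-09-20 06:33 WKD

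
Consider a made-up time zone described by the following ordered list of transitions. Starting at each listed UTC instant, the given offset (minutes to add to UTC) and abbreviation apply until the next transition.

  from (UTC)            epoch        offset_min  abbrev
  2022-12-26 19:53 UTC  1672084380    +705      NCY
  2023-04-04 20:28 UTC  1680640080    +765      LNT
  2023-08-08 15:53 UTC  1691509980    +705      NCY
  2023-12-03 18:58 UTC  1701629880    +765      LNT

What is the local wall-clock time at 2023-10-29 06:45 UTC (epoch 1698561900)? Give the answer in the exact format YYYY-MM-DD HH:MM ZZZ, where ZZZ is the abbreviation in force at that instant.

Query: 2023-10-29 06:45 UTC
Rule 3/4 (NCY, +11:45): 2023-08-08 15:53 UTC ≤ query < 2023-12-03 18:58 UTC
6·60 + 45 + 705 = 1110 min
1110 = 0·1440 + 1110; 1110 = 18·60 + 30 → 18:30, same day
→ 2023-10-29 18:30 NCY

2023-10-29 18:30 NCY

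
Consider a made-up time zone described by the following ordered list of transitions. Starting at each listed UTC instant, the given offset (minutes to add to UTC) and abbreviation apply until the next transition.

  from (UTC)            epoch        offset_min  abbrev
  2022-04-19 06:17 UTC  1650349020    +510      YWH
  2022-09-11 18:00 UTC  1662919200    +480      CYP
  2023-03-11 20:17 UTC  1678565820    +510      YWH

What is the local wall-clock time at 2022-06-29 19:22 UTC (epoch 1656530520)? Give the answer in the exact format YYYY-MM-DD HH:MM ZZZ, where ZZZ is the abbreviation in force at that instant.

2022-06-30 03:52 YWH

Query: 2022-06-29 19:22 UTC
Rule 1/3 (YWH, +08:30): 2022-04-19 06:17 UTC ≤ query < 2022-09-11 18:00 UTC
19·60 + 22 + 510 = 1672 min
1672 = 1·1440 + 232; 232 = 3·60 + 52 → 03:52, 2022-06-29 + 1 day = 2022-06-30
→ 2022-06-30 03:52 YWH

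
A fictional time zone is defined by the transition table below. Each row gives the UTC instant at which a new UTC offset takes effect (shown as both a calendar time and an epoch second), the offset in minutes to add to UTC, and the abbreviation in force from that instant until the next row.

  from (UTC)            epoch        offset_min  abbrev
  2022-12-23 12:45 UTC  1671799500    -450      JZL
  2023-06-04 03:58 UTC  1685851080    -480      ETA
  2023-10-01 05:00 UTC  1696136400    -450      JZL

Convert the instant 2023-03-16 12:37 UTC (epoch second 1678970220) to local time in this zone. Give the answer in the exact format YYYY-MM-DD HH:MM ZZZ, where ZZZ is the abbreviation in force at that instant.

2023-03-16 05:07 JZL

Query: 2023-03-16 12:37 UTC
Rule 1/3 (JZL, -07:30): 2022-12-23 12:45 UTC ≤ query < 2023-06-04 03:58 UTC
12·60 + 37 - 450 = 307 min
307 = 0·1440 + 307; 307 = 5·60 + 7 → 05:07, same day
→ 2023-03-16 05:07 JZL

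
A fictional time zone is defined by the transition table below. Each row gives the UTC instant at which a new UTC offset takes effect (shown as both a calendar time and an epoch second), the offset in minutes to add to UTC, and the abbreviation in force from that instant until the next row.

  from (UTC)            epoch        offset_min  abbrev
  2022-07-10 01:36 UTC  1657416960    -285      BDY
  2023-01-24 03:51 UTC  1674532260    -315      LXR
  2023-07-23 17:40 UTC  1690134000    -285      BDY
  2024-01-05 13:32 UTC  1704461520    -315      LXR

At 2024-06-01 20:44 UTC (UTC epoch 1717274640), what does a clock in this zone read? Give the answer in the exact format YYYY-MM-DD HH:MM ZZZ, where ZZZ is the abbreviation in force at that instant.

2024-06-01 15:29 LXR

Query: 2024-06-01 20:44 UTC
Rule 4/4 (LXR, -05:15): 2024-01-05 13:32 UTC ≤ query < +∞
20·60 + 44 - 315 = 929 min
929 = 0·1440 + 929; 929 = 15·60 + 29 → 15:29, same day
→ 2024-06-01 15:29 LXR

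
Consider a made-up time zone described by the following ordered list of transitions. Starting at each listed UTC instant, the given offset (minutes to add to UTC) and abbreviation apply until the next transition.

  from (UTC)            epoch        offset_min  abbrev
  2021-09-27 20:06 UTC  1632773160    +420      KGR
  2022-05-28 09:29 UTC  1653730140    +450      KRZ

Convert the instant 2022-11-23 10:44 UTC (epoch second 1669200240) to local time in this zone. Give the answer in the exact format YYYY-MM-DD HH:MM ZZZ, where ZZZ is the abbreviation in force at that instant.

Query: 2022-11-23 10:44 UTC
Rule 2/2 (KRZ, +07:30): 2022-05-28 09:29 UTC ≤ query < +∞
10·60 + 44 + 450 = 1094 min
1094 = 0·1440 + 1094; 1094 = 18·60 + 14 → 18:14, same day
→ 2022-11-23 18:14 KRZ

2022-11-23 18:14 KRZ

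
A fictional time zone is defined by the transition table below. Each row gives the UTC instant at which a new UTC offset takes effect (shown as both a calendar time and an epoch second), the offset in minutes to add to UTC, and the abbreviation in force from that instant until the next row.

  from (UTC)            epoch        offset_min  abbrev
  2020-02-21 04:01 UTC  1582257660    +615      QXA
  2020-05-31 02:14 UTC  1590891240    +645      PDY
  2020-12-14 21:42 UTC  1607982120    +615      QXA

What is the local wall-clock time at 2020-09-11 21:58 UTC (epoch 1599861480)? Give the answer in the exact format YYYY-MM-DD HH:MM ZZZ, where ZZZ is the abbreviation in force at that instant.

Query: 2020-09-11 21:58 UTC
Rule 2/3 (PDY, +10:45): 2020-05-31 02:14 UTC ≤ query < 2020-12-14 21:42 UTC
21·60 + 58 + 645 = 1963 min
1963 = 1·1440 + 523; 523 = 8·60 + 43 → 08:43, 2020-09-11 + 1 day = 2020-09-12
→ 2020-09-12 08:43 PDY

2020-09-12 08:43 PDY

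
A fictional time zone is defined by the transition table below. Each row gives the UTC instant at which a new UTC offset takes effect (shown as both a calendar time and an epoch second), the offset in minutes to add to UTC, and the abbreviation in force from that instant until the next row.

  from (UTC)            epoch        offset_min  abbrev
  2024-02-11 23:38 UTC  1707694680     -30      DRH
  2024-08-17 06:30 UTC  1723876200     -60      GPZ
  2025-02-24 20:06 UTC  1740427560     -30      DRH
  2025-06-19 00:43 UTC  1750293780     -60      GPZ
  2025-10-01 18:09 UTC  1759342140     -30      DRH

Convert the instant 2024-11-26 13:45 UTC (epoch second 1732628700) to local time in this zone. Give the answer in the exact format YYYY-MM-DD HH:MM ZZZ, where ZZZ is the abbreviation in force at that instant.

Query: 2024-11-26 13:45 UTC
Rule 2/5 (GPZ, -01:00): 2024-08-17 06:30 UTC ≤ query < 2025-02-24 20:06 UTC
13·60 + 45 - 60 = 765 min
765 = 0·1440 + 765; 765 = 12·60 + 45 → 12:45, same day
→ 2024-11-26 12:45 GPZ

2024-11-26 12:45 GPZ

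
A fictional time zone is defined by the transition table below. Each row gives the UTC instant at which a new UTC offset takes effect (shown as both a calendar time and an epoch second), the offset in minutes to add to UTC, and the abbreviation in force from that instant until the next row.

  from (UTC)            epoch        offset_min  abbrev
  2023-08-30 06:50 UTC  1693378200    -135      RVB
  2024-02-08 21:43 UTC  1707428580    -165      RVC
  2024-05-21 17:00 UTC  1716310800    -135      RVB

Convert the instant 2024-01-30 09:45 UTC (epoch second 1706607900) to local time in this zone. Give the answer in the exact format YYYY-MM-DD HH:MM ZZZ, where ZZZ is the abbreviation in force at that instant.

2024-01-30 07:30 RVB

Query: 2024-01-30 09:45 UTC
Rule 1/3 (RVB, -02:15): 2023-08-30 06:50 UTC ≤ query < 2024-02-08 21:43 UTC
9·60 + 45 - 135 = 450 min
450 = 0·1440 + 450; 450 = 7·60 + 30 → 07:30, same day
→ 2024-01-30 07:30 RVB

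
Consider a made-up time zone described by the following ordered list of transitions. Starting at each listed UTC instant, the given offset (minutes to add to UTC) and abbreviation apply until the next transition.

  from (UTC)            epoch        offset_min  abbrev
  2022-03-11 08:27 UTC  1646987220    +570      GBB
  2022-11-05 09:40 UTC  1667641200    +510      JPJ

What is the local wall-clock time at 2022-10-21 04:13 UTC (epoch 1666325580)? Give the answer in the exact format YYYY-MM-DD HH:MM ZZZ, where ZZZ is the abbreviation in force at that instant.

Query: 2022-10-21 04:13 UTC
Rule 1/2 (GBB, +09:30): 2022-03-11 08:27 UTC ≤ query < 2022-11-05 09:40 UTC
4·60 + 13 + 570 = 823 min
823 = 0·1440 + 823; 823 = 13·60 + 43 → 13:43, same day
→ 2022-10-21 13:43 GBB

2022-10-21 13:43 GBB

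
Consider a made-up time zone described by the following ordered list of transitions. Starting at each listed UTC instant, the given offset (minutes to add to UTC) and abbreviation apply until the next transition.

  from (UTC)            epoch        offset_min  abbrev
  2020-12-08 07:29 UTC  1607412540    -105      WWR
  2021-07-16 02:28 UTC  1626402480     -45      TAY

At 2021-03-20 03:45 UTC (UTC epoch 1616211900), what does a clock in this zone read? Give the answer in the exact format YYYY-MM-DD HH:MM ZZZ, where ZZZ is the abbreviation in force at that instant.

Query: 2021-03-20 03:45 UTC
Rule 1/2 (WWR, -01:45): 2020-12-08 07:29 UTC ≤ query < 2021-07-16 02:28 UTC
3·60 + 45 - 105 = 120 min
120 = 0·1440 + 120; 120 = 2·60 + 0 → 02:00, same day
→ 2021-03-20 02:00 WWR

2021-03-20 02:00 WWR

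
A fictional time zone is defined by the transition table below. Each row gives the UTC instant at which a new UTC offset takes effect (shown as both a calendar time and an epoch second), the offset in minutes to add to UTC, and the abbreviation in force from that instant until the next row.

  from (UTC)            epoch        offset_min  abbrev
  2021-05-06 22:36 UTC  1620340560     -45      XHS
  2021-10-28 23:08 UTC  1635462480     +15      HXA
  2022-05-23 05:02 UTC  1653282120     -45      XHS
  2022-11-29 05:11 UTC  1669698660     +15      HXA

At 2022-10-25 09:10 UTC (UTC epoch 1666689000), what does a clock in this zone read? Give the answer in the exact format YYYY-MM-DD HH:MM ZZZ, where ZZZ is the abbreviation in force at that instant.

2022-10-25 08:25 XHS

Query: 2022-10-25 09:10 UTC
Rule 3/4 (XHS, -00:45): 2022-05-23 05:02 UTC ≤ query < 2022-11-29 05:11 UTC
9·60 + 10 - 45 = 505 min
505 = 0·1440 + 505; 505 = 8·60 + 25 → 08:25, same day
→ 2022-10-25 08:25 XHS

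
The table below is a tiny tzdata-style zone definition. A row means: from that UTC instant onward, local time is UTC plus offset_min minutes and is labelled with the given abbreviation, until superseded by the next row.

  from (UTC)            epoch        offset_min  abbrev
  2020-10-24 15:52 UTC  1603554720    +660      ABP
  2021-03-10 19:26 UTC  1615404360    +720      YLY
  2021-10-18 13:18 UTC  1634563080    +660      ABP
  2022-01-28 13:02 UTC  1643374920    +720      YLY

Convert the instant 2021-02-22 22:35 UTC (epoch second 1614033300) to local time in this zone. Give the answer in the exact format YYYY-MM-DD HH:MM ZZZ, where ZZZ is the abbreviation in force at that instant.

2021-02-23 09:35 ABP

Query: 2021-02-22 22:35 UTC
Rule 1/4 (ABP, +11:00): 2020-10-24 15:52 UTC ≤ query < 2021-03-10 19:26 UTC
22·60 + 35 + 660 = 2015 min
2015 = 1·1440 + 575; 575 = 9·60 + 35 → 09:35, 2021-02-22 + 1 day = 2021-02-23
→ 2021-02-23 09:35 ABP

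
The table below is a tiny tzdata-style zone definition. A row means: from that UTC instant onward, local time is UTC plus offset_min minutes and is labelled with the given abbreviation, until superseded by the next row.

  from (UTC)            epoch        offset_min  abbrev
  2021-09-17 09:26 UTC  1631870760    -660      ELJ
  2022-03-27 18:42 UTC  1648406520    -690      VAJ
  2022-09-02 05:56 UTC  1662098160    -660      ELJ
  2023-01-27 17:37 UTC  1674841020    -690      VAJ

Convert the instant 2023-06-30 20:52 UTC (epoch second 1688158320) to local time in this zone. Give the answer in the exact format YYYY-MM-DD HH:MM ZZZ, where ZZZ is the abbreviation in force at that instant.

2023-06-30 09:22 VAJ

Query: 2023-06-30 20:52 UTC
Rule 4/4 (VAJ, -11:30): 2023-01-27 17:37 UTC ≤ query < +∞
20·60 + 52 - 690 = 562 min
562 = 0·1440 + 562; 562 = 9·60 + 22 → 09:22, same day
→ 2023-06-30 09:22 VAJ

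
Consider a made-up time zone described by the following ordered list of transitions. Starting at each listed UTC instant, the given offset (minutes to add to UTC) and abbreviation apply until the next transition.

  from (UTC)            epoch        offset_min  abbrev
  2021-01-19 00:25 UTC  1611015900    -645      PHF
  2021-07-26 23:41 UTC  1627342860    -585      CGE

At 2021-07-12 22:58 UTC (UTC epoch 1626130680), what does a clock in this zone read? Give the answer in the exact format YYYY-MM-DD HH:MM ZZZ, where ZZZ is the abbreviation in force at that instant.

2021-07-12 12:13 PHF

Query: 2021-07-12 22:58 UTC
Rule 1/2 (PHF, -10:45): 2021-01-19 00:25 UTC ≤ query < 2021-07-26 23:41 UTC
22·60 + 58 - 645 = 733 min
733 = 0·1440 + 733; 733 = 12·60 + 13 → 12:13, same day
→ 2021-07-12 12:13 PHF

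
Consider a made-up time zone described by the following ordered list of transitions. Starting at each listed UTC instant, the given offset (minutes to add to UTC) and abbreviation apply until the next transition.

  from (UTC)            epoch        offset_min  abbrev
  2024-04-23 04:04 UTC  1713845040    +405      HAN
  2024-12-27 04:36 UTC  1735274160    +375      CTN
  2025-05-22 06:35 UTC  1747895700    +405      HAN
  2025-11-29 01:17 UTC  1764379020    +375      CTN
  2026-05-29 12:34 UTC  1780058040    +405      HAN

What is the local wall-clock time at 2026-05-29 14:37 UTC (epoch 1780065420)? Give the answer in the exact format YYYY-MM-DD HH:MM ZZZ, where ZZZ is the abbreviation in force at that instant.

2026-05-29 21:22 HAN

Query: 2026-05-29 14:37 UTC
Rule 5/5 (HAN, +06:45): 2026-05-29 12:34 UTC ≤ query < +∞
14·60 + 37 + 405 = 1282 min
1282 = 0·1440 + 1282; 1282 = 21·60 + 22 → 21:22, same day
→ 2026-05-29 21:22 HAN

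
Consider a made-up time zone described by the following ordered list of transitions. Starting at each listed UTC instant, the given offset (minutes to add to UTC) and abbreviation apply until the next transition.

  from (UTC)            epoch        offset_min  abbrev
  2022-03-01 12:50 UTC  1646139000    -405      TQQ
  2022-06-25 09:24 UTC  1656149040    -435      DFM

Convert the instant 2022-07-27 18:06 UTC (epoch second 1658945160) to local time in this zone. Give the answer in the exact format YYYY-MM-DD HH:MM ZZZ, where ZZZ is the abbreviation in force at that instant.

2022-07-27 10:51 DFM

Query: 2022-07-27 18:06 UTC
Rule 2/2 (DFM, -07:15): 2022-06-25 09:24 UTC ≤ query < +∞
18·60 + 6 - 435 = 651 min
651 = 0·1440 + 651; 651 = 10·60 + 51 → 10:51, same day
→ 2022-07-27 10:51 DFM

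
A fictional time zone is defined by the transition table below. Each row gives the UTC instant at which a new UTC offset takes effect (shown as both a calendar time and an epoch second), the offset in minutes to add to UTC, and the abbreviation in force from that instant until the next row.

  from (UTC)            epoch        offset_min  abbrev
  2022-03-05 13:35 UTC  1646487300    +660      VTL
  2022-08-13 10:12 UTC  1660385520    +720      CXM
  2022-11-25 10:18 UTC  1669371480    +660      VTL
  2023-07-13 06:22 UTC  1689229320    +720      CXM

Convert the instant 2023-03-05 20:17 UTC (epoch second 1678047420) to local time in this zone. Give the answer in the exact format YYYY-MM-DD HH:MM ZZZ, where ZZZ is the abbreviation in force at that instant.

Query: 2023-03-05 20:17 UTC
Rule 3/4 (VTL, +11:00): 2022-11-25 10:18 UTC ≤ query < 2023-07-13 06:22 UTC
20·60 + 17 + 660 = 1877 min
1877 = 1·1440 + 437; 437 = 7·60 + 17 → 07:17, 2023-03-05 + 1 day = 2023-03-06
→ 2023-03-06 07:17 VTL

2023-03-06 07:17 VTL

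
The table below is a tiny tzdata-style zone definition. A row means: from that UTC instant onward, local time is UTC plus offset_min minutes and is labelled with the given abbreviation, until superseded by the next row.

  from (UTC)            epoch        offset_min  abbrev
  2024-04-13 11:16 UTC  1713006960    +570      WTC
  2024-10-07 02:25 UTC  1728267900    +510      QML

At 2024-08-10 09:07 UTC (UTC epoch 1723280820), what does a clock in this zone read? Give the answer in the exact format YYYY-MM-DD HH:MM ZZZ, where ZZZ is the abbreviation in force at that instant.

Query: 2024-08-10 09:07 UTC
Rule 1/2 (WTC, +09:30): 2024-04-13 11:16 UTC ≤ query < 2024-10-07 02:25 UTC
9·60 + 7 + 570 = 1117 min
1117 = 0·1440 + 1117; 1117 = 18·60 + 37 → 18:37, same day
→ 2024-08-10 18:37 WTC

2024-08-10 18:37 WTC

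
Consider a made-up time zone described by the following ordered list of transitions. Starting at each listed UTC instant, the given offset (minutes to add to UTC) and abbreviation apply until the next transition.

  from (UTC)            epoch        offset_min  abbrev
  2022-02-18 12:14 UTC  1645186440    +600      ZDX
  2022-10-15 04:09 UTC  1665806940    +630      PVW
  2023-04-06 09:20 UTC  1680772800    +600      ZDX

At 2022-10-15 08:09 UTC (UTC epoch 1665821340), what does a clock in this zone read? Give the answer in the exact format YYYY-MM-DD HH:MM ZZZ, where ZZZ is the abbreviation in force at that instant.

2022-10-15 18:39 PVW

Query: 2022-10-15 08:09 UTC
Rule 2/3 (PVW, +10:30): 2022-10-15 04:09 UTC ≤ query < 2023-04-06 09:20 UTC
8·60 + 9 + 630 = 1119 min
1119 = 0·1440 + 1119; 1119 = 18·60 + 39 → 18:39, same day
→ 2022-10-15 18:39 PVW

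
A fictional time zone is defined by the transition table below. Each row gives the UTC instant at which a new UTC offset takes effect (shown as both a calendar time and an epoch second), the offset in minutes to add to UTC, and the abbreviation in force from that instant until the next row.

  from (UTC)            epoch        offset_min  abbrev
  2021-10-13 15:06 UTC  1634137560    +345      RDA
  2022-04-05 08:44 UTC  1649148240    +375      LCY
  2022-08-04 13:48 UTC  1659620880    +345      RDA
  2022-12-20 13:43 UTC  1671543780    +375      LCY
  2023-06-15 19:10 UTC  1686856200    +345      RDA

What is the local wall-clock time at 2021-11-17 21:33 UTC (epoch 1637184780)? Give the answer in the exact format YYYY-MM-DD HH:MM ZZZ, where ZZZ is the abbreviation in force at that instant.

Query: 2021-11-17 21:33 UTC
Rule 1/5 (RDA, +05:45): 2021-10-13 15:06 UTC ≤ query < 2022-04-05 08:44 UTC
21·60 + 33 + 345 = 1638 min
1638 = 1·1440 + 198; 198 = 3·60 + 18 → 03:18, 2021-11-17 + 1 day = 2021-11-18
→ 2021-11-18 03:18 RDA

2021-11-18 03:18 RDA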